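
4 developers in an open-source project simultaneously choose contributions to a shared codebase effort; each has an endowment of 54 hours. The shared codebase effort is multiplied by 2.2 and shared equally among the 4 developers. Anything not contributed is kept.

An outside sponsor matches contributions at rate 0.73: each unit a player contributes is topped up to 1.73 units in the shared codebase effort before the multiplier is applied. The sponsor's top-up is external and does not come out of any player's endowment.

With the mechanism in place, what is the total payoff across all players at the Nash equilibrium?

With the mechanism, a contributed unit returns 2.2 × 1.73 / 4 = 0.9515 per unit of net cost — still below 1 — so contributing 0 remains dominant for every player.
At the Nash equilibrium no one contributes; group total payoff = 4 × 54 = 216.

216.00 hours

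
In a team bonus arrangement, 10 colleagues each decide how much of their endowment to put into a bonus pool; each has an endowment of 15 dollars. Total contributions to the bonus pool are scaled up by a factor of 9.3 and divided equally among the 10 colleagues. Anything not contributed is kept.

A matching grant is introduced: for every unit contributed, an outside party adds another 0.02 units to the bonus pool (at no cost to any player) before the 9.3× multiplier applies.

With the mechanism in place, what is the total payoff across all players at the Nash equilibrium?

150.00 dollars

The effective private return is 9.3 × 1.02 / 10 = 0.9486, which is still under 1, so the mechanism doesn't change anyone's dominant strategy: zero contribution.
Everyone keeps their endowment and the group total is 10 × 15 = 150.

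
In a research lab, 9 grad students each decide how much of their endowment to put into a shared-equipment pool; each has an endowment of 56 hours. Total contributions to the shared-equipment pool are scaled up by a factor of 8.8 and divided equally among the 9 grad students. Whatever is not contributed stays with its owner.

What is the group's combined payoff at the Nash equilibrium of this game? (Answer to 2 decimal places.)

Each contributed unit returns 8.8/9 = 0.9778 to its contributor — below 1 — so contributing 0 is dominant for every player. At the Nash equilibrium everyone keeps their 56, and the group total is 9 × 56 = 504.

504.00 hours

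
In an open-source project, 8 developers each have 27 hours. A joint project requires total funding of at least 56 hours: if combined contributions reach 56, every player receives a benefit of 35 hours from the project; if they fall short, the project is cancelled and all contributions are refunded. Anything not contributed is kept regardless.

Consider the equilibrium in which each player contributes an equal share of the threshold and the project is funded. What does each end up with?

Equal share of the threshold: 56/8 = 7.
At this profile no one gains by cutting their contribution: any cut drops the total below 56, the project is cancelled, contributions are refunded, and the deviator ends with 27, which is less than 27 − 7 + 35 = 55. Contributing more than 7 just wastes the excess. So contributing exactly 7 is a best response.
Each player's payoff: 27 − 7 + 35 = 55.

55 hours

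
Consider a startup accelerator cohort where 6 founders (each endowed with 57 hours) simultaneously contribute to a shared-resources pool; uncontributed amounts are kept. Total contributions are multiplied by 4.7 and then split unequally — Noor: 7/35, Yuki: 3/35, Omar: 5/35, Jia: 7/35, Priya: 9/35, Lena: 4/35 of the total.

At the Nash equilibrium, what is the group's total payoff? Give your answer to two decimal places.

Player j's private return per contributed unit is 4.7 × (j's share). Contributing is weakly dominant for j when that share is at least 1/4.7 = 0.2128, and contributing 0 is dominant otherwise.
Priya alone (share 9/35) is above the threshold, contributing 57; the remaining 5 contribute 0. Total contributed: 57.
The shared-resources pool pays out 4.7 × 57 = 267.90 in total (split across the unequal shares, but the aggregate is all that matters for the group sum).
The 5 free-riders keep 57 each, adding 285. Group total = 285 + 267.90 = 552.90.

552.90 hours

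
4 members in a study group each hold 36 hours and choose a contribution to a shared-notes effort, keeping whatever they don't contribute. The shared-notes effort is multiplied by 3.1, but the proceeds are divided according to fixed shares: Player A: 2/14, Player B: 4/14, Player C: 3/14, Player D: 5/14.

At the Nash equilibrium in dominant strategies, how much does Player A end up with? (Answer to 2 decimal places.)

51.94 hours

A player with share s gets back 3.1·s per unit contributed, so full contribution is dominant for anyone with s > 1/3.1 = 0.3226 and zero contribution is dominant for anyone below.
Only Player D (5/14) clears that bar, contributing 36; the remaining 3 contribute 0. Total contributed: 36.
Player A keeps 36 and receives 3.1 × 36 × 2/14 = 15.94 from the shared-notes effort, for a payoff of 51.94.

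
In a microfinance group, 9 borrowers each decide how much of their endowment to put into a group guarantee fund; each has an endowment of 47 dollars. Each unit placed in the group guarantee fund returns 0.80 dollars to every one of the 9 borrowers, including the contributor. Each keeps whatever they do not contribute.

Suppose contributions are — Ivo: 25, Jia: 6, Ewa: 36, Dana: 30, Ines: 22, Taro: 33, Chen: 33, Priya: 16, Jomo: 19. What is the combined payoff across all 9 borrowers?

1787.00 dollars

Total contributed: 25 + 6 + 36 + 30 + 22 + 33 + 33 + 16 + 19 = 220; total kept: 9 × 47 − 220 = 203.
The group guarantee fund pays out 0.80 × 9 × 220 = 1584.00 in aggregate.
Group total = 203 + 1584.00 = 1787.00.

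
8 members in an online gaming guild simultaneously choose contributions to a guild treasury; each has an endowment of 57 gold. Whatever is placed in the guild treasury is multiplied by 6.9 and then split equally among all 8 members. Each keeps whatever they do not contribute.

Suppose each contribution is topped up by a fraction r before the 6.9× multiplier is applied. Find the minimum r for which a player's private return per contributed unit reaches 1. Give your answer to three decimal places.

With matching at rate r, one contributed unit becomes (1 + r) in the guild treasury and returns 6.9 × (1 + r) / 8 to the contributor.
Setting this equal to 1: 1 + r = 8/6.9 = 1.1594.
So the minimum matching rate is r = 1.1594 − 1 = 0.159.

0.159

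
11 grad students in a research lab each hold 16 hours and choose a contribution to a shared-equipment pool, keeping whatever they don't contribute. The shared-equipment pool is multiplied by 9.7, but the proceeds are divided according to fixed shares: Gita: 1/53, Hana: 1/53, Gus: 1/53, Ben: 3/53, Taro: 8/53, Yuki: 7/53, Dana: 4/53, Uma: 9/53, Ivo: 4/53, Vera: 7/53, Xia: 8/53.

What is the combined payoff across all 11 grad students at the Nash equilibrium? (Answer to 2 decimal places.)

872.00 hours

Each unit j contributes comes back to j as 9.7 × (j's share), so j prefers to contribute only if that share exceeds 1/9.7 = 0.1031; otherwise keeping the unit dominates.
Taro, Yuki, Uma, Vera and Xia are above the threshold, contributing 16 each; the remaining 6 contribute 0. Total contributed: 80.
The shared-equipment pool pays out 9.7 × 80 = 776.00 in total (split across the unequal shares, but the aggregate is all that matters for the group sum).
The 6 free-riders keep 16 each, adding 96. Group total = 96 + 776.00 = 872.00.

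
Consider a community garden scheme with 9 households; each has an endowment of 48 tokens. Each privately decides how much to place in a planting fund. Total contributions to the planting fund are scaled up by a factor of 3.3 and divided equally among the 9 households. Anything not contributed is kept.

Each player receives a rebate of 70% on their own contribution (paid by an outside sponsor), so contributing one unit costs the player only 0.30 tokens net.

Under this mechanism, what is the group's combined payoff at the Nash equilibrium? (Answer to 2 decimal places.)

1728.00 tokens

The effective private return per unit is now (3.3/9) / 0.30 = 1.2222 > 1, so every player's dominant strategy flips to full contribution.
So the Nash equilibrium is full contribution by all 9; the group earns 9 × (48 × 0.70 + 3.3 × 48) = 1728.00.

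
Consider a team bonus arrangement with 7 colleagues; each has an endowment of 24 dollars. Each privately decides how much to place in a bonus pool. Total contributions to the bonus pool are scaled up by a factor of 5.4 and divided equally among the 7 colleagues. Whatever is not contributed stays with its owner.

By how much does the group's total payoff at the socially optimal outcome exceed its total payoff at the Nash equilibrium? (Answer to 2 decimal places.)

Each contributed unit returns 5.4/7 = 0.7714 to its contributor — below 1 — so contributing 0 is dominant for every player. At the Nash equilibrium everyone keeps their 24, and the group total is 7 × 24 = 168.
Each contributed unit returns 5.400 to the group as a whole (0.7714 to each of 7 players), which exceeds 1, so the social optimum is full contribution: group total = 5.400 × 168 = 907.20.
Efficiency loss = 907.20 − 168 = 739.20.

739.20 dollars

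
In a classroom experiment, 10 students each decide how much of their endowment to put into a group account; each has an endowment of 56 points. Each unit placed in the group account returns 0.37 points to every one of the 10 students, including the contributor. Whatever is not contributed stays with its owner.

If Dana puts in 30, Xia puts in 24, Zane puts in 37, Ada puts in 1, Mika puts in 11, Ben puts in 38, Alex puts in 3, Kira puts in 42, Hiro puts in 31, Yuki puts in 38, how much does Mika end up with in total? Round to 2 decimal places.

139.35 points

Total contributed: 30 + 24 + 37 + 1 + 11 + 38 + 3 + 42 + 31 + 38 = 255.
Each receives 0.37 × 255 = 94.35 from the group account.
Mika keeps 56 − 11 = 45, so Mika's payoff is 45 + 94.35 = 139.35.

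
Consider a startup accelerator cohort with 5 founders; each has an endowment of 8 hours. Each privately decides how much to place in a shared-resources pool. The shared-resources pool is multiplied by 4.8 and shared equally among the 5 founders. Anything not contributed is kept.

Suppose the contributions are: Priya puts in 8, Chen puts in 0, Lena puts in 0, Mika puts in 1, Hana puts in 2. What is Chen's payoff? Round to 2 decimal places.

Total contributed: 8 + 0 + 0 + 1 + 2 = 11.
Each receives 4.8 × 11 / 5 = 10.56 from the shared-resources pool.
Chen keeps 8 − 0 = 8, so Chen's payoff is 8 + 10.56 = 18.56.

18.56 hours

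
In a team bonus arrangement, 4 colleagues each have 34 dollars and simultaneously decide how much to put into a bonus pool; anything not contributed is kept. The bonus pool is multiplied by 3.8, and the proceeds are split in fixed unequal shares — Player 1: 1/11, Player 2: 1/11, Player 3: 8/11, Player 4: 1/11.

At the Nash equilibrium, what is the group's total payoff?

231.20 dollars

Each unit j contributes comes back to j as 3.8 × (j's share), so j prefers to contribute only if that share exceeds 1/3.8 = 0.2632; otherwise keeping the unit dominates.
The only share above 0.2632 is Player 3's 8/11, contributing 34; the remaining 3 contribute 0. Total contributed: 34.
The bonus pool pays out 3.8 × 34 = 129.20 in total (split across the unequal shares, but the aggregate is all that matters for the group sum).
The 3 free-riders keep 34 each, adding 102. Group total = 102 + 129.20 = 231.20.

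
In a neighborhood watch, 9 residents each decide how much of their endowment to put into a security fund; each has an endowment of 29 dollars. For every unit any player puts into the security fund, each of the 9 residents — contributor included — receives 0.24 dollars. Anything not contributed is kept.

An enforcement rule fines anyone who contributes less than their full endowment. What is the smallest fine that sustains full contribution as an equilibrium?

Given the others contribute fully, the best deviation is to contribute 0 (any partial contribution still incurs the fine and gives up units whose private return 0.24 is below 1).
Deviating from 29 to 0 saves 29 dollars but forfeits the deviator's share of the drop in the security fund: 0.24 × 29 = 6.96.
So the deviation gain is 29 − 6.96 = 22.04, and the fine must be at least 22.04 dollars to wipe it out.

22.04 dollars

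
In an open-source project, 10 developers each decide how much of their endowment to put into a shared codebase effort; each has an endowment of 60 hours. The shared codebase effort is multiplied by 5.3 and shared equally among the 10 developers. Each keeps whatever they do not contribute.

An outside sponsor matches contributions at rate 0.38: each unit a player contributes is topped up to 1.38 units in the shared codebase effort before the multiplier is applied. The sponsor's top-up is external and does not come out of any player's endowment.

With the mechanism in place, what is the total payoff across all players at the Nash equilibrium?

600.00 hours

The effective private return is 5.3 × 1.38 / 10 = 0.7314, which is still under 1, so the mechanism doesn't change anyone's dominant strategy: zero contribution.
Everyone keeps their endowment and the group total is 10 × 60 = 600.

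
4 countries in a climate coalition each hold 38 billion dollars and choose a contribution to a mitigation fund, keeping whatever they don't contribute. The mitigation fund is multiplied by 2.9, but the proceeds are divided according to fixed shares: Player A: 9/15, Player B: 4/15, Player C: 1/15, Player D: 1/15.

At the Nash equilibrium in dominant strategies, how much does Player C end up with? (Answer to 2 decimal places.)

45.35 billion dollars

A player with share s gets back 2.9·s per unit contributed, so full contribution is dominant for anyone with s > 1/2.9 = 0.3448 and zero contribution is dominant for anyone below.
Only Player A (9/15) clears that bar, contributing 38; the remaining 3 contribute 0. Total contributed: 38.
Player C keeps 38 and receives 2.9 × 38 × 1/15 = 7.35 from the mitigation fund, for a payoff of 45.35.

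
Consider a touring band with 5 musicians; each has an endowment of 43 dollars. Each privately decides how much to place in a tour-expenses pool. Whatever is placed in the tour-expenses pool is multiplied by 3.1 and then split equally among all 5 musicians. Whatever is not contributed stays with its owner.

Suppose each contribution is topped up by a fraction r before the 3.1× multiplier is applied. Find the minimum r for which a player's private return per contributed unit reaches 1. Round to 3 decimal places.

With matching at rate r, one contributed unit becomes (1 + r) in the tour-expenses pool and returns 3.1 × (1 + r) / 5 to the contributor.
Setting this equal to 1: 1 + r = 5/3.1 = 1.6129.
So the minimum matching rate is r = 1.6129 − 1 = 0.613.

0.613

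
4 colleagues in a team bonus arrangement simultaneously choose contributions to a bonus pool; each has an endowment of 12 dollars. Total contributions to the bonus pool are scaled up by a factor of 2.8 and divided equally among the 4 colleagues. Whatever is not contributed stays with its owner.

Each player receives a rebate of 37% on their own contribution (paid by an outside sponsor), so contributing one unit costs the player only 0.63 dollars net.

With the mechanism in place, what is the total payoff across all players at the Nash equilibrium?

With the mechanism, a contributed unit returns (2.8/4) / 0.63 = 1.1111 per unit of net cost to the contributor — now above 1 — so contributing fully is weakly dominant for every player.
At the Nash equilibrium everyone contributes 12. Group total payoff = 4 × (12 × 0.37 + 2.8 × 12) = 152.16.

152.16 dollars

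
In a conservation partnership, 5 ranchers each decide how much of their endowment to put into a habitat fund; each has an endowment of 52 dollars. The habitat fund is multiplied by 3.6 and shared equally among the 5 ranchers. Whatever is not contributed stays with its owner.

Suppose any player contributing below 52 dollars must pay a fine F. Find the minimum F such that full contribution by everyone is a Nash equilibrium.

14.56 dollars

Given the others contribute fully, the best deviation is to contribute 0 (any partial contribution still incurs the fine and gives up units whose private return 0.7200 is below 1).
Deviating from 52 to 0 saves 52 dollars but forfeits the deviator's share of the drop in the habitat fund: 3.6/5 × 52 = 37.44.
So the deviation gain is 52 − 37.44 = 14.56, and the fine must be at least 14.56 dollars to wipe it out.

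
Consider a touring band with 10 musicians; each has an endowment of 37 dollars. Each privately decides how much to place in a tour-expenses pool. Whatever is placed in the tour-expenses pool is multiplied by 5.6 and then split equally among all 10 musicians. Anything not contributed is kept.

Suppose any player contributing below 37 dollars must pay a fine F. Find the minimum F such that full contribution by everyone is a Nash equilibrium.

Given the others contribute fully, the best deviation is to contribute 0 (any partial contribution still incurs the fine and gives up units whose private return 0.5600 is below 1).
Deviating from 37 to 0 saves 37 dollars but forfeits the deviator's share of the drop in the tour-expenses pool: 5.6/10 × 37 = 20.72.
So the deviation gain is 37 − 20.72 = 16.28, and the fine must be at least 16.28 dollars to wipe it out.

16.28 dollars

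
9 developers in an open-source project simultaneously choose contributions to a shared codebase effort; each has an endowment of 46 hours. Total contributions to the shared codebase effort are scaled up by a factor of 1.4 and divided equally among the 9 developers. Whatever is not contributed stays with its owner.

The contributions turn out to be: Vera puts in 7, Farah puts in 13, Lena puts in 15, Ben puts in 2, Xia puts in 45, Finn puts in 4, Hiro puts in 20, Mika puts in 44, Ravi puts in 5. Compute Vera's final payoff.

Total contributed: 7 + 13 + 15 + 2 + 45 + 4 + 20 + 44 + 5 = 155.
Each receives 1.4 × 155 / 9 = 24.11 from the shared codebase effort.
Vera keeps 46 − 7 = 39, so Vera's payoff is 39 + 24.11 = 63.11.

63.11 hours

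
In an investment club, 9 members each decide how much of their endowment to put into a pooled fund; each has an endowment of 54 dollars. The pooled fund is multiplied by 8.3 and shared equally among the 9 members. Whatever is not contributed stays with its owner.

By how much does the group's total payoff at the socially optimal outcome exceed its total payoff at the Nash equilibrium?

3547.80 dollars

Each contributed unit returns 8.3/9 = 0.9222 to its contributor — below 1 — so contributing 0 is dominant for every player. At the Nash equilibrium everyone keeps their 54, and the group total is 9 × 54 = 486.
Each contributed unit returns 8.300 to the group as a whole (0.9222 to each of 9 players), which exceeds 1, so the social optimum is full contribution: group total = 8.300 × 486 = 4033.80.
Efficiency loss = 4033.80 − 486 = 3547.80.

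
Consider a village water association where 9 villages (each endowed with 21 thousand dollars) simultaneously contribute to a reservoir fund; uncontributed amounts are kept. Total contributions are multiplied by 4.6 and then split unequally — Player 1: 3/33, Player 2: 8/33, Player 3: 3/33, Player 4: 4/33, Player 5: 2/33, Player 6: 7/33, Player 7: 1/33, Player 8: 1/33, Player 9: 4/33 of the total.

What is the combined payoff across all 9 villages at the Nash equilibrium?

264.60 thousand dollars

A player with share s gets back 4.6·s per unit contributed, so full contribution is dominant for anyone with s > 1/4.6 = 0.2174 and zero contribution is dominant for anyone below.
The only share above 0.2174 is Player 2's 8/33, contributing 21; the remaining 8 contribute 0. Total contributed: 21.
The reservoir fund pays out 4.6 × 21 = 96.60 in total (split across the unequal shares, but the aggregate is all that matters for the group sum).
The 8 free-riders keep 21 each, adding 168. Group total = 168 + 96.60 = 264.60.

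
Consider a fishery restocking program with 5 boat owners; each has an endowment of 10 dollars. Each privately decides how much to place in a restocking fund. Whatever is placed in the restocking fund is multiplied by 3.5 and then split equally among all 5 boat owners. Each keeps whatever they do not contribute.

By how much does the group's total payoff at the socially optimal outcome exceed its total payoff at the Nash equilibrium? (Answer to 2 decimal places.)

125.00 dollars

Each contributed unit returns 3.5/5 = 0.7000 to its contributor — below 1 — so contributing 0 is dominant for every player. At the Nash equilibrium everyone keeps their 10, and the group total is 5 × 10 = 50.
Each contributed unit returns 3.500 to the group as a whole (0.7000 to each of 5 players), which exceeds 1, so the social optimum is full contribution: group total = 3.500 × 50 = 175.00.
Efficiency loss = 175.00 − 50 = 125.00.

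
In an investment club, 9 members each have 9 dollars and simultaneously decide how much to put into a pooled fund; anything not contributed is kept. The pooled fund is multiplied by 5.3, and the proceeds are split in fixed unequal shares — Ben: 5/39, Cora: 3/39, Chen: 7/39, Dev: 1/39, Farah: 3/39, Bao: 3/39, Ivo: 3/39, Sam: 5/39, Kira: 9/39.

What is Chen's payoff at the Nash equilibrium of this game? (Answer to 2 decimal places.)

17.56 dollars

A player with share s gets back 5.3·s per unit contributed, so full contribution is dominant for anyone with s > 1/5.3 = 0.1887 and zero contribution is dominant for anyone below.
Kira alone (share 9/39) is above the threshold, contributing 9; the remaining 8 contribute 0. Total contributed: 9.
Chen keeps 9 and receives 5.3 × 9 × 7/39 = 8.56 from the pooled fund, for a payoff of 17.56.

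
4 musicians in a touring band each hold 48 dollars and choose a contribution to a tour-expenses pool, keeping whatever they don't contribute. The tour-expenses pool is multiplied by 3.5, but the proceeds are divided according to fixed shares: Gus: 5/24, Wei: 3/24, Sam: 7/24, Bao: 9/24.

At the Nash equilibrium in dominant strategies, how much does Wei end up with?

For player j, contributing a unit is worthwhile iff 3.5 × (j's share) ≥ 1, i.e. iff j's share is at least 0.2857.
The shares above 0.2857 belong to Sam and Bao, contributing 48 each; the remaining 2 contribute 0. Total contributed: 96.
Wei keeps 48 and receives 3.5 × 96 × 3/24 = 42.00 from the tour-expenses pool, for a payoff of 90.00.

90.00 dollars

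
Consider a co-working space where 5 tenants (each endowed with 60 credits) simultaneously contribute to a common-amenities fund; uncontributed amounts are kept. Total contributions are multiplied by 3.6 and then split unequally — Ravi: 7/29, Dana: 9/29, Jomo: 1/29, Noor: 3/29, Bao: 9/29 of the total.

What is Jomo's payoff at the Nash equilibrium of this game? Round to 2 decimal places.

Each unit j contributes comes back to j as 3.6 × (j's share), so j prefers to contribute only if that share exceeds 1/3.6 = 0.2778; otherwise keeping the unit dominates.
The shares above 0.2778 belong to Dana and Bao, contributing 60 each; the remaining 3 contribute 0. Total contributed: 120.
Jomo keeps 60 and receives 3.6 × 120 × 1/29 = 14.90 from the common-amenities fund, for a payoff of 74.90.

74.90 credits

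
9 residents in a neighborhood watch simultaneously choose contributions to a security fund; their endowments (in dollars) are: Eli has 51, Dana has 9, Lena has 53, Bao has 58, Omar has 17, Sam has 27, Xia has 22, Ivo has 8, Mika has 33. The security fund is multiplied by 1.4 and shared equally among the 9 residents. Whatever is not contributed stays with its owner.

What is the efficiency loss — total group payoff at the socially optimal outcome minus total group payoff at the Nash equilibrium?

111.20 dollars

The private return per contributed unit is 1.4/9 = 0.1556 < 1 for every player regardless of endowment, so the Nash equilibrium is zero contribution and the group total is Σ E_j = 51 + 9 + 53 + 58 + 17 + 27 + 22 + 8 + 33 = 278.
Each contributed unit returns 1.400 to the group, so the social optimum is full contribution by everyone: group total = 1.400 × 278 = 389.20.
Efficiency loss = (1.400 − 1) × 278 = 111.20.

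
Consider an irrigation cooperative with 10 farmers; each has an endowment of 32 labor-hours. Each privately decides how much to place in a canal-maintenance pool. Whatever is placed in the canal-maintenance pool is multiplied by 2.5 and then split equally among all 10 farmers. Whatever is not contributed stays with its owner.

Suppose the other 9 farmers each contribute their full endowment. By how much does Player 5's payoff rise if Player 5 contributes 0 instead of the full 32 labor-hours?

24.00 labor-hours

Switching from a contribution of 32 to 0 lets Player 5 keep an extra 32 labor-hours, but lowers the canal-maintenance pool by 32, which costs Player 5 their own share of that drop: 2.5/10 × 32 = 8.00.
Net gain = 32 − 8.00 = 24.00. The private return per contributed unit (0.2500) is below 1, so free-riding is indeed the best response regardless of what the others do.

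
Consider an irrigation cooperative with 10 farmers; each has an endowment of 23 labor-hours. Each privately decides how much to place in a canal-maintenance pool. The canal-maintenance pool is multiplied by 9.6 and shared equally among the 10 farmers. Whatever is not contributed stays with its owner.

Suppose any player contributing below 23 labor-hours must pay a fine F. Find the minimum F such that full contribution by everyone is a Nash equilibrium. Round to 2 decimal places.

Given the others contribute fully, the best deviation is to contribute 0 (any partial contribution still incurs the fine and gives up units whose private return 0.9600 is below 1).
Deviating from 23 to 0 saves 23 labor-hours but forfeits the deviator's share of the drop in the canal-maintenance pool: 9.6/10 × 23 = 22.08.
So the deviation gain is 23 − 22.08 = 0.92, and the fine must be at least 0.92 labor-hours to wipe it out.

0.92 labor-hours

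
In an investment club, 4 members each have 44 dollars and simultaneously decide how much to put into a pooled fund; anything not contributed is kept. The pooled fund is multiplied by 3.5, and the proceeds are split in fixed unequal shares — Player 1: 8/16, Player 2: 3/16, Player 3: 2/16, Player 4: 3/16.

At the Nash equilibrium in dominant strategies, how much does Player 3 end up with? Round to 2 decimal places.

63.25 dollars

For player j, contributing a unit is worthwhile iff 3.5 × (j's share) ≥ 1, i.e. iff j's share is at least 0.2857.
Only Player 1 (8/16) clears that bar, contributing 44; the remaining 3 contribute 0. Total contributed: 44.
Player 3 keeps 44 and receives 3.5 × 44 × 2/16 = 19.25 from the pooled fund, for a payoff of 63.25.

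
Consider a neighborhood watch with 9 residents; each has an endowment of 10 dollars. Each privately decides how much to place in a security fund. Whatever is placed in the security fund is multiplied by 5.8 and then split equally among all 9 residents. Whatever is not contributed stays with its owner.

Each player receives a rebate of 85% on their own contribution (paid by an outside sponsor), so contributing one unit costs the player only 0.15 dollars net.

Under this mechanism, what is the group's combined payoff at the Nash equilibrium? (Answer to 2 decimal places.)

The effective private return per unit is now (5.8/9) / 0.15 = 4.2963 > 1, so every player's dominant strategy flips to full contribution.
So the Nash equilibrium is full contribution by all 9; the group earns 9 × (10 × 0.85 + 5.8 × 10) = 598.50.

598.50 dollars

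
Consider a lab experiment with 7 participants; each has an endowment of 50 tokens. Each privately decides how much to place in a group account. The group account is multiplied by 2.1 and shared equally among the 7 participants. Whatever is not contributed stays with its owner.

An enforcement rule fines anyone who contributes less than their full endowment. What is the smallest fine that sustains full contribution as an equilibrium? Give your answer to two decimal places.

Given the others contribute fully, the best deviation is to contribute 0 (any partial contribution still incurs the fine and gives up units whose private return 0.3000 is below 1).
Deviating from 50 to 0 saves 50 tokens but forfeits the deviator's share of the drop in the group account: 2.1/7 × 50 = 15.00.
So the deviation gain is 50 − 15.00 = 35.00, and the fine must be at least 35.00 tokens to wipe it out.

35.00 tokens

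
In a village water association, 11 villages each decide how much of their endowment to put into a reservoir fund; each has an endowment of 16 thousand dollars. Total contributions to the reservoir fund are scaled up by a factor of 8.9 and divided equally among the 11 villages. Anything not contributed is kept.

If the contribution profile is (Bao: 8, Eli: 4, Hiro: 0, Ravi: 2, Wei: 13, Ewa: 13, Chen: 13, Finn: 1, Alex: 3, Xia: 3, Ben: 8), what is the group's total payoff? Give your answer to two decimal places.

713.20 thousand dollars

Total contributed: 8 + 4 + 0 + 2 + 13 + 13 + 13 + 1 + 3 + 3 + 8 = 68; total kept: 11 × 16 − 68 = 108.
The reservoir fund pays out 8.9 × 68 = 605.20 in aggregate.
Group total = 108 + 605.20 = 713.20.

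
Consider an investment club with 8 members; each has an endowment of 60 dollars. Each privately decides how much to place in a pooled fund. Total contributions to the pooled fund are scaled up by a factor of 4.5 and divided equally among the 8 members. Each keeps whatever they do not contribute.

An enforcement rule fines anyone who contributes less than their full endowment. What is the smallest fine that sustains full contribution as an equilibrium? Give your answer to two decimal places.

Given the others contribute fully, the best deviation is to contribute 0 (any partial contribution still incurs the fine and gives up units whose private return 0.5625 is below 1).
Deviating from 60 to 0 saves 60 dollars but forfeits the deviator's share of the drop in the pooled fund: 4.5/8 × 60 = 33.75.
So the deviation gain is 60 − 33.75 = 26.25, and the fine must be at least 26.25 dollars to wipe it out.

26.25 dollars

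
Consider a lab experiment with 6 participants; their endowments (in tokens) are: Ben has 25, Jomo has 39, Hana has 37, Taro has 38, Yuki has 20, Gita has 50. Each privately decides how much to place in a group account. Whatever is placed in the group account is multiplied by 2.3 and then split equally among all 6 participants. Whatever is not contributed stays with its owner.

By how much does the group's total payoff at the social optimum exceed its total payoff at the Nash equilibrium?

271.70 tokens

The private return per contributed unit is 2.3/6 = 0.3833 < 1 for every player regardless of endowment, so the Nash equilibrium is zero contribution and the group total is Σ E_j = 25 + 39 + 37 + 38 + 20 + 50 = 209.
Each contributed unit returns 2.300 to the group, so the social optimum is full contribution by everyone: group total = 2.300 × 209 = 480.70.
Efficiency loss = (2.300 − 1) × 209 = 271.70.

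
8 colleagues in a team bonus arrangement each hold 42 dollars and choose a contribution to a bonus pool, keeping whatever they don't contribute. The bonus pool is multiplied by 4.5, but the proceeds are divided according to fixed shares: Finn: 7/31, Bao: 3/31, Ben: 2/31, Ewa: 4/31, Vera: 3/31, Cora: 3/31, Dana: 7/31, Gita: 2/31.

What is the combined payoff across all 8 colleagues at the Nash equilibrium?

Each unit j contributes comes back to j as 4.5 × (j's share), so j prefers to contribute only if that share exceeds 1/4.5 = 0.2222; otherwise keeping the unit dominates.
Finn and Dana clear that bar, contributing 42 each; the remaining 6 contribute 0. Total contributed: 84.
The bonus pool pays out 4.5 × 84 = 378.00 in total (split across the unequal shares, but the aggregate is all that matters for the group sum).
The 6 free-riders keep 42 each, adding 252. Group total = 252 + 378.00 = 630.00.

630.00 dollars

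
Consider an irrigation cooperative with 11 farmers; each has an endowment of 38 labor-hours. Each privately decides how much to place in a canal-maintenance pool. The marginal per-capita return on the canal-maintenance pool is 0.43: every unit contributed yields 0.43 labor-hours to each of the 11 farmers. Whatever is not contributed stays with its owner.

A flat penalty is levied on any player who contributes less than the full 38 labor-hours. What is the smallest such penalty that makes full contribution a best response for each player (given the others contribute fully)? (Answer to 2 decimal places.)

21.66 labor-hours

Given the others contribute fully, the best deviation is to contribute 0 (any partial contribution still incurs the fine and gives up units whose private return 0.43 is below 1).
Deviating from 38 to 0 saves 38 labor-hours but forfeits the deviator's share of the drop in the canal-maintenance pool: 0.43 × 38 = 16.34.
So the deviation gain is 38 − 16.34 = 21.66, and the fine must be at least 21.66 labor-hours to wipe it out.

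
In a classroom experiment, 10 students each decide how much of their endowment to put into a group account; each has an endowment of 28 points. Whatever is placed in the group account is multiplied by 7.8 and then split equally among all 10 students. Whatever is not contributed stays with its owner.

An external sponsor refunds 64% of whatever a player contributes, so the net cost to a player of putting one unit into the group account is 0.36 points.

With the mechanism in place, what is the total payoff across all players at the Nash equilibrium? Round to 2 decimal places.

2363.20 points

Under the mechanism each unit contributed yields (7.8/10) / 0.36 = 2.1667 back to its contributor per unit of net cost, which exceeds 1, making full contribution the dominant choice for everyone.
So the Nash equilibrium is full contribution by all 10; the group earns 10 × (28 × 0.64 + 7.8 × 28) = 2363.20.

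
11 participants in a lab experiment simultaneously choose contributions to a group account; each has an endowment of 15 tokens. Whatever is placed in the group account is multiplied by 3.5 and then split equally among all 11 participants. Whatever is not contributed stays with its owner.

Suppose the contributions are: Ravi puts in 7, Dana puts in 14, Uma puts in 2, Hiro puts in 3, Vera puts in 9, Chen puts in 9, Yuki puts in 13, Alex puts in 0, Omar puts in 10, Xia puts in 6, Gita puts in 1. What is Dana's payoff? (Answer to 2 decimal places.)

Total contributed: 7 + 14 + 2 + 3 + 9 + 9 + 13 + 0 + 10 + 6 + 1 = 74.
Each receives 3.5 × 74 / 11 = 23.55 from the group account.
Dana keeps 15 − 14 = 1, so Dana's payoff is 1 + 23.55 = 24.55.

24.55 tokens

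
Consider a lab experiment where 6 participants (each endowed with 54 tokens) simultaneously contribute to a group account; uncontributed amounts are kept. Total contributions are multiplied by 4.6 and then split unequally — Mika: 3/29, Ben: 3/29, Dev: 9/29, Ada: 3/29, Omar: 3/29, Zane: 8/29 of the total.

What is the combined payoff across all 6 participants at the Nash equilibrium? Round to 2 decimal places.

A player with share s gets back 4.6·s per unit contributed, so full contribution is dominant for anyone with s > 1/4.6 = 0.2174 and zero contribution is dominant for anyone below.
Dev and Zane clear that bar, contributing 54 each; the remaining 4 contribute 0. Total contributed: 108.
The group account pays out 4.6 × 108 = 496.80 in total (split across the unequal shares, but the aggregate is all that matters for the group sum).
The 4 free-riders keep 54 each, adding 216. Group total = 216 + 496.80 = 712.80.

712.80 tokens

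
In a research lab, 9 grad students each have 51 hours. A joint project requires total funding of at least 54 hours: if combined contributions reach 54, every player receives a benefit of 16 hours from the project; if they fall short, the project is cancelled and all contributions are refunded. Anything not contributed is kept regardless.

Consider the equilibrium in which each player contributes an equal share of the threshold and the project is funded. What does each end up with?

61 hours

Equal share of the threshold: 54/9 = 6.
At this profile no one gains by cutting their contribution: any cut drops the total below 54, the project is cancelled, contributions are refunded, and the deviator ends with 51, which is less than 51 − 6 + 16 = 61. Contributing more than 6 just wastes the excess. So contributing exactly 6 is a best response.
Each player's payoff: 51 − 6 + 16 = 61.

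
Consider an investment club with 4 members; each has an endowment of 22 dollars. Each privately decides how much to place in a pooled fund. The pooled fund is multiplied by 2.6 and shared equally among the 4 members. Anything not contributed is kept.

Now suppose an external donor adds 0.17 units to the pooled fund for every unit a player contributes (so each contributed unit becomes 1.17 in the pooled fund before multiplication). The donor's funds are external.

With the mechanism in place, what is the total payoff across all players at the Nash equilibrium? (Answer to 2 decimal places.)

88.00 dollars

Even with the mechanism, each unit contributed returns only 2.6 × 1.17 / 4 = 0.7605 per unit of net cost, so contributing nothing is still dominant.
Everyone keeps their endowment and the group total is 4 × 22 = 88.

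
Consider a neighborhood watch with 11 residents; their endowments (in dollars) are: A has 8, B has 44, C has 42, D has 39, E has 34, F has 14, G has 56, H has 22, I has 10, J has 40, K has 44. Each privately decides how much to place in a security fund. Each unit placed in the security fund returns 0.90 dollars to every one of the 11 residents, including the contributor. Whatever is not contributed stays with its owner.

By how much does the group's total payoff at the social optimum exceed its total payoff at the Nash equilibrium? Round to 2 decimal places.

The private return per contributed unit is 0.90 < 1 for everyone, so the Nash equilibrium is zero contribution and the group total is Σ E_j = 8 + 44 + 42 + 39 + 34 + 14 + 56 + 22 + 10 + 40 + 44 = 353.
Each contributed unit returns 9.900 to the group, so the social optimum is full contribution by everyone: group total = 9.900 × 353 = 3494.70.
Efficiency loss = (9.900 − 1) × 353 = 3141.70.

3141.70 dollars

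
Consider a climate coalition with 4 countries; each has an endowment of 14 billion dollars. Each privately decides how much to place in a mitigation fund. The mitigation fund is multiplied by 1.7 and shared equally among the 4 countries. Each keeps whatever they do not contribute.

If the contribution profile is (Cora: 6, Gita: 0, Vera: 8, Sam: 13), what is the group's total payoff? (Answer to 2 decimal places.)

Total contributed: 6 + 0 + 8 + 13 = 27; total kept: 4 × 14 − 27 = 29.
The mitigation fund pays out 1.7 × 27 = 45.90 in aggregate.
Group total = 29 + 45.90 = 74.90.

74.90 billion dollars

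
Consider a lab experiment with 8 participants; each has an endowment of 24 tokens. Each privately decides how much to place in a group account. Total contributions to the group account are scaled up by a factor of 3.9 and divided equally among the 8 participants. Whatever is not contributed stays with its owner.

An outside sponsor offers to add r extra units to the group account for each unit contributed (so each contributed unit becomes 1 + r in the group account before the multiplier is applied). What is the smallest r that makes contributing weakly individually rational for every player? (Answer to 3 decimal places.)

1.051

With matching at rate r, one contributed unit becomes (1 + r) in the group account and returns 3.9 × (1 + r) / 8 to the contributor.
Setting this equal to 1: 1 + r = 8/3.9 = 2.0513.
So the minimum matching rate is r = 2.0513 − 1 = 1.051.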